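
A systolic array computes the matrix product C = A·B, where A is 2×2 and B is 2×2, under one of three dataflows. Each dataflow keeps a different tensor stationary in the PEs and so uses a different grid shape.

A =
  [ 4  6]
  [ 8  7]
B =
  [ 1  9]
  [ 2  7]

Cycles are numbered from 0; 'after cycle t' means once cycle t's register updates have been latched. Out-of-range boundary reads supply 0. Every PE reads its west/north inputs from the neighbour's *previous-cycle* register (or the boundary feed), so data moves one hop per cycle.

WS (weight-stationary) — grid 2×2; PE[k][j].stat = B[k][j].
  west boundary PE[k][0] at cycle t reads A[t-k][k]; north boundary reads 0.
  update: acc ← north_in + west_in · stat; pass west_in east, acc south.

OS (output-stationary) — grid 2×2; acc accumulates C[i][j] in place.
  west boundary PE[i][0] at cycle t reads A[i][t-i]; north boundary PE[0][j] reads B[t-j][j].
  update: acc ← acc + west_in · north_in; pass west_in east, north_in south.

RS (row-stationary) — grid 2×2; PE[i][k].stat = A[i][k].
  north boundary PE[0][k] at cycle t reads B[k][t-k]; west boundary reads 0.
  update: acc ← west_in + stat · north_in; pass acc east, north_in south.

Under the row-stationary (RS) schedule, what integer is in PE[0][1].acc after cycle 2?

RS on a 2×2 grid — tracing PE[0][1] and its feeders:
  0: (0,0).acc=4  regs=<4,1>
  0: (0,1).acc=0  regs=<0,0>
  1: (0,0).acc=36  regs=<36,9>
  1: (0,1).acc=16  regs=<16,2>
  2: (0,0).acc=0  regs=<0,0>
  2: (0,1).acc=78  regs=<78,7>

PE[0][1].acc = 78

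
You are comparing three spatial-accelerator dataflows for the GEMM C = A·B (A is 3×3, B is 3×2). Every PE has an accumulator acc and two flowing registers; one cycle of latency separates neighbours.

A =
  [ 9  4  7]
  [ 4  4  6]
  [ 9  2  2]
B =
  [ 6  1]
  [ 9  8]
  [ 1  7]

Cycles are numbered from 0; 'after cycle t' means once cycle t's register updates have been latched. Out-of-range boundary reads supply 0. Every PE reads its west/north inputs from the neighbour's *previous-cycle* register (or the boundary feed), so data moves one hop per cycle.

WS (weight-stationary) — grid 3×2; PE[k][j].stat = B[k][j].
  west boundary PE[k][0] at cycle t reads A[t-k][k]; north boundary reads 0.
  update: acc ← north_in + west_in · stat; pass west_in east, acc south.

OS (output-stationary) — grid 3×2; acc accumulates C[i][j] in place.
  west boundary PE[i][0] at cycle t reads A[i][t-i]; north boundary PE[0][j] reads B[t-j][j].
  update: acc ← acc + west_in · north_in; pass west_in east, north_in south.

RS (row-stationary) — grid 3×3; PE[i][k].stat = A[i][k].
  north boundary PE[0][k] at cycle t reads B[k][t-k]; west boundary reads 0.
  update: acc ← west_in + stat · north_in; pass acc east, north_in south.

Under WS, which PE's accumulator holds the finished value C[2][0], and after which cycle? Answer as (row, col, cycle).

Under WS, C[2][0] lands at PE[2][0]:
  cycle 0: PE[2][0] → acc 0, east 0, south 0
  cycle 1: PE[2][0] → acc 0, east 0, south 0
  cycle 2: PE[2][0] → acc 97, east 7, south 97
  cycle 3: PE[2][0] → acc 66, east 6, south 66
  cycle 4: PE[2][0] → acc 74, east 2, south 74

(row, col, cycle) = (2, 0, 4)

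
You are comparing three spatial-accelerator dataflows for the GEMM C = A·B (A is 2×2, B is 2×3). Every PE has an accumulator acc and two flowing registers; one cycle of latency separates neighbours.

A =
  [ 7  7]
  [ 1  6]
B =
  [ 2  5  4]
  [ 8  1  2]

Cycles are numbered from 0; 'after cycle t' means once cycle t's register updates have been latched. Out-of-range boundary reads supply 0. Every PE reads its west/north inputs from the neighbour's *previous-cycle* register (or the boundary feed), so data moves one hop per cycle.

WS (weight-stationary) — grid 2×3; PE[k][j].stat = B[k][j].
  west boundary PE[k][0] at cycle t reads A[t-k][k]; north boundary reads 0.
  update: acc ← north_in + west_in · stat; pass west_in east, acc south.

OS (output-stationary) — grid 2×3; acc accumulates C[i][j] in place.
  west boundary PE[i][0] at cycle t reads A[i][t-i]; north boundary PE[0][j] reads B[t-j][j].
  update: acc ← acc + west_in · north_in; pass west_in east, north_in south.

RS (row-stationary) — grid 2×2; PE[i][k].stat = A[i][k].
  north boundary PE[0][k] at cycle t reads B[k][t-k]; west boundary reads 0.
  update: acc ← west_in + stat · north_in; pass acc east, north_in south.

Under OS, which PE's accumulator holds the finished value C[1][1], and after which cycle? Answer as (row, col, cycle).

(row, col, cycle) = (1, 1, 3)

Under OS, C[1][1] lands at PE[1][1]:
  0: (1,1).acc=0  regs=<0,0>
  1: (1,1).acc=0  regs=<0,0>
  2: (1,1).acc=5  regs=<1,5>
  3: (1,1).acc=11  regs=<6,1>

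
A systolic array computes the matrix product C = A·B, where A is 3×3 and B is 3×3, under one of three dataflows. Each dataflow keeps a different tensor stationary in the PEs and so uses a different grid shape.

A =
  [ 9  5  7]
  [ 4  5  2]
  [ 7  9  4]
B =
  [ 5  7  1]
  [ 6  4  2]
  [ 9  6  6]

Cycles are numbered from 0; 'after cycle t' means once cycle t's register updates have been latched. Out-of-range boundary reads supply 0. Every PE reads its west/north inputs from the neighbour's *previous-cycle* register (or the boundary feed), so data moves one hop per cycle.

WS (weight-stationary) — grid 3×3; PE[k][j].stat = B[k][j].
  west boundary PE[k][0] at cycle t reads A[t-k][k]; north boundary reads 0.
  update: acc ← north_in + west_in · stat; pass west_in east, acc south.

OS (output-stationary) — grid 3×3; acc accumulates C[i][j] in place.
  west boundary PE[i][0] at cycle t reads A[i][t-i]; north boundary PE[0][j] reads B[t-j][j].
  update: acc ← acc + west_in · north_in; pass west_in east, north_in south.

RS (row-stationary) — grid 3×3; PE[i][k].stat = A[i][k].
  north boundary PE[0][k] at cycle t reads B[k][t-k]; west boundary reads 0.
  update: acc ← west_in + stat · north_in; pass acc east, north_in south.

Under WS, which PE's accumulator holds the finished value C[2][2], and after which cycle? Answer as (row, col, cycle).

WS — PE[2][2] is where C[2][2] collects:
  @0  [2,2]  acc 0  |  →0  ↓0
  @1  [2,2]  acc 0  |  →0  ↓0
  @2  [2,2]  acc 0  |  →0  ↓0
  @3  [2,2]  acc 0  |  →0  ↓0
  @4  [2,2]  acc 61  |  →7  ↓61
  @5  [2,2]  acc 26  |  →2  ↓26
  @6  [2,2]  acc 49  |  →4  ↓49

(row, col, cycle) = (2, 2, 6)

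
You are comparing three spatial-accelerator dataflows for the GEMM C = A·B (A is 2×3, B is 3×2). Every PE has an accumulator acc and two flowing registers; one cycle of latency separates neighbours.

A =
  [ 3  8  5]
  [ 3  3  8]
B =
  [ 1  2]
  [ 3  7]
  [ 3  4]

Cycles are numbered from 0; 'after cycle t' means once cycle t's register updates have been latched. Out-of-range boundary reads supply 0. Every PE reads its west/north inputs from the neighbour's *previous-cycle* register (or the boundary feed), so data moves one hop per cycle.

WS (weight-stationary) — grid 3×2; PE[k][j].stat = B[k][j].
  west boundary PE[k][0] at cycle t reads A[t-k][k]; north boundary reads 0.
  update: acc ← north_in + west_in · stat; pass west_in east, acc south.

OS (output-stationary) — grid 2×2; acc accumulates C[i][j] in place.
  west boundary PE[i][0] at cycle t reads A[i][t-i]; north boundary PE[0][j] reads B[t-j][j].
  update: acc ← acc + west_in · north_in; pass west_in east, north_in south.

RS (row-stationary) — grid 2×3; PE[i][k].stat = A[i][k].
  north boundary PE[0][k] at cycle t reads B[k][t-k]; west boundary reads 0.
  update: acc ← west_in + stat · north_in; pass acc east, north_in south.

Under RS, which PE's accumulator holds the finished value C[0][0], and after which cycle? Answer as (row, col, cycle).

RS — PE[0][2] is where C[0][0] collects:
  step 0 · PE0,2: acc=0; fwd→0 fwd↓0
  step 1 · PE0,2: acc=0; fwd→0 fwd↓0
  step 2 · PE0,2: acc=42; fwd→42 fwd↓3

(row, col, cycle) = (0, 2, 2)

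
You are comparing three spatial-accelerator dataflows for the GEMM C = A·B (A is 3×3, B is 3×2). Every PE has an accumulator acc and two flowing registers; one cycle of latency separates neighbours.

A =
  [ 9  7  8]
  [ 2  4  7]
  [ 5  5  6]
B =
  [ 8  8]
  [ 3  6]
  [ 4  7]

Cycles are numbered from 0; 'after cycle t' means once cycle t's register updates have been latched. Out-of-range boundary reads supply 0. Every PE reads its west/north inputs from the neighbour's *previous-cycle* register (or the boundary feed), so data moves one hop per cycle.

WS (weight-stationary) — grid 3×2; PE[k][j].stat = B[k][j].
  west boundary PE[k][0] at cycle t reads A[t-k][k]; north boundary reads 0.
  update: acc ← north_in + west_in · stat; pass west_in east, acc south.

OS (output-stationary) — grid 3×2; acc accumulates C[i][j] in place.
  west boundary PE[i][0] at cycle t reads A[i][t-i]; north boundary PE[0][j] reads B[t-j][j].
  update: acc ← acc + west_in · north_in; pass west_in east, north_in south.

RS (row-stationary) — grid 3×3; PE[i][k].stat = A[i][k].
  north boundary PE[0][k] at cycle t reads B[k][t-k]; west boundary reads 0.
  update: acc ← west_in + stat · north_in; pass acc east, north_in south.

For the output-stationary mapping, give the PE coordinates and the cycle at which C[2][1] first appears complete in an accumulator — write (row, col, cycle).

OS — PE[2][1] is where C[2][1] collects:
  c0 r2c1: 0 / 0 / 0
  c1 r2c1: 0 / 0 / 0
  c2 r2c1: 0 / 0 / 0
  c3 r2c1: 40 / 5 / 8
  c4 r2c1: 70 / 5 / 6
  c5 r2c1: 112 / 6 / 7

(row, col, cycle) = (2, 1, 5)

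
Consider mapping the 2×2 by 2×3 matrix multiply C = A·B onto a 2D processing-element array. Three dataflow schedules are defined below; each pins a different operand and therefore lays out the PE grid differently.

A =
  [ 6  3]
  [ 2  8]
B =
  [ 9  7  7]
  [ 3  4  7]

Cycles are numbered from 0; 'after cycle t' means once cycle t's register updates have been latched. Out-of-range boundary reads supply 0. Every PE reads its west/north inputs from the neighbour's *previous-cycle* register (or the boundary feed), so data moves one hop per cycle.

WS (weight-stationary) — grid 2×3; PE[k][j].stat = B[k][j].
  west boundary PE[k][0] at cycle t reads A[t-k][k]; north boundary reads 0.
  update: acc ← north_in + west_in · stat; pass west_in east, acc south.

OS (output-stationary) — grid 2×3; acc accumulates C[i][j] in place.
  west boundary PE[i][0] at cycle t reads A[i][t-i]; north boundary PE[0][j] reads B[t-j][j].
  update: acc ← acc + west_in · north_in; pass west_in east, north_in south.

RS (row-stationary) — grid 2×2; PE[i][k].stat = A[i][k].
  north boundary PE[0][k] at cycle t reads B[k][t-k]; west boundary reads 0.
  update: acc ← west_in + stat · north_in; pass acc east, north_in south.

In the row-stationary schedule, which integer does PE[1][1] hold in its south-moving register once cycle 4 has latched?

Tracing RS — 2×2 array, target PE[1][1]:
  [0] (0,1) acc=0 (h:0 v:0)
  [0] (1,0) acc=0 (h:0 v:0)
  [0] (1,1) acc=0 (h:0 v:0)
  [1] (0,1) acc=63 (h:63 v:3)
  [1] (1,0) acc=18 (h:18 v:9)
  [1] (1,1) acc=0 (h:0 v:0)
  [2] (0,1) acc=54 (h:54 v:4)
  [2] (1,0) acc=14 (h:14 v:7)
  [2] (1,1) acc=42 (h:42 v:3)
  [3] (0,1) acc=63 (h:63 v:7)
  [3] (1,0) acc=14 (h:14 v:7)
  [3] (1,1) acc=46 (h:46 v:4)
  [4] (0,1) acc=0 (h:0 v:0)
  [4] (1,0) acc=0 (h:0 v:0)
  [4] (1,1) acc=70 (h:70 v:7)

register = 7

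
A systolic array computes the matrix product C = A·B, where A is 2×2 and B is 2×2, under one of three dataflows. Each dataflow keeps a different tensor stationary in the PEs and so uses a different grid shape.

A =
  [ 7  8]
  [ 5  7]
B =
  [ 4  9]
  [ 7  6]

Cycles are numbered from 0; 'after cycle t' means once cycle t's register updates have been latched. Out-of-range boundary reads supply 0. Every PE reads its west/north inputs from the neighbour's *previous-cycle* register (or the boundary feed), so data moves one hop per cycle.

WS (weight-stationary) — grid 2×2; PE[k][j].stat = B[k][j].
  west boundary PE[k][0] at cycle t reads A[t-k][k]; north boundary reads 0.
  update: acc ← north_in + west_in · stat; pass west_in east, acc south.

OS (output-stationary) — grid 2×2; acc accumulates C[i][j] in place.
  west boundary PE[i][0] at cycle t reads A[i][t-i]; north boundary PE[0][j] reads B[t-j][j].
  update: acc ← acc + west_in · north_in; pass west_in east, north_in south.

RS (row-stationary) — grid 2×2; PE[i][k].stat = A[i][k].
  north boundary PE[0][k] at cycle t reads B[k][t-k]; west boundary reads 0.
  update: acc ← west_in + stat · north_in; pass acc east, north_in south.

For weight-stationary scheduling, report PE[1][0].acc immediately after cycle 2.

Tracing WS — 2×2 array, target PE[1][0]:
  cycle 0: PE[0][0] → acc 28, east 7, south 28
  cycle 0: PE[1][0] → acc 0, east 0, south 0
  cycle 1: PE[0][0] → acc 20, east 5, south 20
  cycle 1: PE[1][0] → acc 84, east 8, south 84
  cycle 2: PE[0][0] → acc 0, east 0, south 0
  cycle 2: PE[1][0] → acc 69, east 7, south 69

PE[1][0].acc = 69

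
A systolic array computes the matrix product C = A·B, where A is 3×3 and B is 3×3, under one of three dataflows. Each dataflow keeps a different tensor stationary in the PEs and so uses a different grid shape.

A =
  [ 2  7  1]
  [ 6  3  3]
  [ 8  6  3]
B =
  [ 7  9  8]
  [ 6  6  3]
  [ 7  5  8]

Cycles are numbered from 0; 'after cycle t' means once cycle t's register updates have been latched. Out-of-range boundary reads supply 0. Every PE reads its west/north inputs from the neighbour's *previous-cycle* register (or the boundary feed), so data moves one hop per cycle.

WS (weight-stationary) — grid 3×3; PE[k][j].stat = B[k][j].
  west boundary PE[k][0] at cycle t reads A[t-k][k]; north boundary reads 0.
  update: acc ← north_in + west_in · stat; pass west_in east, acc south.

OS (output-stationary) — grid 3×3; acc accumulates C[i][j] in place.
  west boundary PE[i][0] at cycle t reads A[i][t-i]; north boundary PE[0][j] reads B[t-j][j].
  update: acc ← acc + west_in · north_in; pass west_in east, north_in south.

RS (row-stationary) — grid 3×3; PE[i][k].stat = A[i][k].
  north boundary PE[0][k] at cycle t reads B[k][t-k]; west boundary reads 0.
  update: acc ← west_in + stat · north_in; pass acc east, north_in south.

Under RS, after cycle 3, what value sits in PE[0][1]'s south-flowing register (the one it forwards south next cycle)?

RS 3×3: PE[0][1] cycle-by-cycle (with neighbour feeds):
  @0  [0,0]  acc 14  |  →14  ↓7
  @0  [0,1]  acc 0  |  →0  ↓0
  @1  [0,0]  acc 18  |  →18  ↓9
  @1  [0,1]  acc 56  |  →56  ↓6
  @2  [0,0]  acc 16  |  →16  ↓8
  @2  [0,1]  acc 60  |  →60  ↓6
  @3  [0,0]  acc 0  |  →0  ↓0
  @3  [0,1]  acc 37  |  →37  ↓3

register = 3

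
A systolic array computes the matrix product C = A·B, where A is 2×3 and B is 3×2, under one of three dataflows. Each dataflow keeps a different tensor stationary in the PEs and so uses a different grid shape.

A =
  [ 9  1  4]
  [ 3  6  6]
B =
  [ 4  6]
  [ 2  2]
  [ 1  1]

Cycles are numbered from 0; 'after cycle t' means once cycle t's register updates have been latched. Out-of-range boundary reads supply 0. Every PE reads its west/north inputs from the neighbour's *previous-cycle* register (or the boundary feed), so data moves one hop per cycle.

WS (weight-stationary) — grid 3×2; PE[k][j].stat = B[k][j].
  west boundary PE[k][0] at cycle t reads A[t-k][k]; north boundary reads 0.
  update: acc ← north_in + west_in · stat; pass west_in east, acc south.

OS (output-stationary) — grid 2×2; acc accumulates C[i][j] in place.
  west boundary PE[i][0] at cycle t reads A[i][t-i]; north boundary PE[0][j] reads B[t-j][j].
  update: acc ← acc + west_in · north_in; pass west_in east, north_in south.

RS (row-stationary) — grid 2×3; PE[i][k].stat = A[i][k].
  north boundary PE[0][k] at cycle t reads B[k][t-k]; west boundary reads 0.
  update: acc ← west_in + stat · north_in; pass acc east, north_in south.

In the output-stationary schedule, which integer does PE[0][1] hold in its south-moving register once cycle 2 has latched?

register = 2

OS (2×2). Following PE[0][1] plus its west/north inputs:
  after 0 — PE[0][0] acc=36, pass-E 9, pass-S 4
  after 0 — PE[0][1] acc=0, pass-E 0, pass-S 0
  after 1 — PE[0][0] acc=38, pass-E 1, pass-S 2
  after 1 — PE[0][1] acc=54, pass-E 9, pass-S 6
  after 2 — PE[0][0] acc=42, pass-E 4, pass-S 1
  after 2 — PE[0][1] acc=56, pass-E 1, pass-S 2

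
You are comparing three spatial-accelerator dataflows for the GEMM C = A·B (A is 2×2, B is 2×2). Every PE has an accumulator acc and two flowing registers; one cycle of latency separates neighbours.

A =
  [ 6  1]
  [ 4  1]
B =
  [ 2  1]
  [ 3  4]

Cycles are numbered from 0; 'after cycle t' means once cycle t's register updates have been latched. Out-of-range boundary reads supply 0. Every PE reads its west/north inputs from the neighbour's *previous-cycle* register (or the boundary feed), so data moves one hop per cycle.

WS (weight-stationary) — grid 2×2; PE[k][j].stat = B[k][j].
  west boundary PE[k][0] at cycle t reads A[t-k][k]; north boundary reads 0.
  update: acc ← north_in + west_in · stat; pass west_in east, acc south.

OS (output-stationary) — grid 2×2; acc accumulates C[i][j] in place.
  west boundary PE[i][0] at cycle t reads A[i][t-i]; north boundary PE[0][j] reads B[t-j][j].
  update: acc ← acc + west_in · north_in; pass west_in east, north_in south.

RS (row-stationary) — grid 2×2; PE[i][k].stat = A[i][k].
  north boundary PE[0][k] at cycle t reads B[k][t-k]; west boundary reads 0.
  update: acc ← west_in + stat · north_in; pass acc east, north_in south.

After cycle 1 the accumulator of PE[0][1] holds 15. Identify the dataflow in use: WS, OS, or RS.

WS (2×2 grid), PE[0][1]:
  t=0 PE[0][1]: acc=0 h=0 v=0
  t=1 PE[0][1]: acc=6 h=6 v=6
OS (2×2 grid), PE[0][1]:
  t=0 PE[0][1]: acc=0 h=0 v=0
  t=1 PE[0][1]: acc=6 h=6 v=1
RS (2×2 grid), PE[0][1]:
  t=0 PE[0][1]: acc=0 h=0 v=0
  t=1 PE[0][1]: acc=15 h=15 v=3

dataflow = RS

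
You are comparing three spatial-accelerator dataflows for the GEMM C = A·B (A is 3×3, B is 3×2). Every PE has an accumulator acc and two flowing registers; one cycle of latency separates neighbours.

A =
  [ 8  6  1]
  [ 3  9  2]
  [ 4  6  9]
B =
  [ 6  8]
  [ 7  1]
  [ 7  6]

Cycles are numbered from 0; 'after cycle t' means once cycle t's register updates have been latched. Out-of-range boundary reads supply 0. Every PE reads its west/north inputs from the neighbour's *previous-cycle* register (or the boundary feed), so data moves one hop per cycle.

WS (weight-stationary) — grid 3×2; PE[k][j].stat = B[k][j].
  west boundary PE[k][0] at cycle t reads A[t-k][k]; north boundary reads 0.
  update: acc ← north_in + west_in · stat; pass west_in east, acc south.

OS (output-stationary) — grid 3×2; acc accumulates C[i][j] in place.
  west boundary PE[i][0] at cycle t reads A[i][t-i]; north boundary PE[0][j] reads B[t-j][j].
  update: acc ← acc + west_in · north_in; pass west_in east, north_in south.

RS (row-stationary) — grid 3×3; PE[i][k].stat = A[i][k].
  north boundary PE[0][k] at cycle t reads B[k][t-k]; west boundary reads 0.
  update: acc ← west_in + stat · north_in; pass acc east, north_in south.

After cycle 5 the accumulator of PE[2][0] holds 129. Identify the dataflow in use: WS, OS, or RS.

WS (3×2 grid), PE[2][0]:
  t=0 PE[2][0]: acc=0 h=0 v=0
  t=1 PE[2][0]: acc=0 h=0 v=0
  t=2 PE[2][0]: acc=97 h=1 v=97
  t=3 PE[2][0]: acc=95 h=2 v=95
  t=4 PE[2][0]: acc=129 h=9 v=129
  t=5 PE[2][0]: acc=0 h=0 v=0
OS (3×2 grid), PE[2][0]:
  t=0 PE[2][0]: acc=0 h=0 v=0
  t=1 PE[2][0]: acc=0 h=0 v=0
  t=2 PE[2][0]: acc=24 h=4 v=6
  t=3 PE[2][0]: acc=66 h=6 v=7
  t=4 PE[2][0]: acc=129 h=9 v=7
  t=5 PE[2][0]: acc=129 h=0 v=0
RS (3×3 grid), PE[2][0]:
  t=0 PE[2][0]: acc=0 h=0 v=0
  t=1 PE[2][0]: acc=0 h=0 v=0
  t=2 PE[2][0]: acc=24 h=24 v=6
  t=3 PE[2][0]: acc=32 h=32 v=8
  t=4 PE[2][0]: acc=0 h=0 v=0
  t=5 PE[2][0]: acc=0 h=0 v=0

dataflow = OS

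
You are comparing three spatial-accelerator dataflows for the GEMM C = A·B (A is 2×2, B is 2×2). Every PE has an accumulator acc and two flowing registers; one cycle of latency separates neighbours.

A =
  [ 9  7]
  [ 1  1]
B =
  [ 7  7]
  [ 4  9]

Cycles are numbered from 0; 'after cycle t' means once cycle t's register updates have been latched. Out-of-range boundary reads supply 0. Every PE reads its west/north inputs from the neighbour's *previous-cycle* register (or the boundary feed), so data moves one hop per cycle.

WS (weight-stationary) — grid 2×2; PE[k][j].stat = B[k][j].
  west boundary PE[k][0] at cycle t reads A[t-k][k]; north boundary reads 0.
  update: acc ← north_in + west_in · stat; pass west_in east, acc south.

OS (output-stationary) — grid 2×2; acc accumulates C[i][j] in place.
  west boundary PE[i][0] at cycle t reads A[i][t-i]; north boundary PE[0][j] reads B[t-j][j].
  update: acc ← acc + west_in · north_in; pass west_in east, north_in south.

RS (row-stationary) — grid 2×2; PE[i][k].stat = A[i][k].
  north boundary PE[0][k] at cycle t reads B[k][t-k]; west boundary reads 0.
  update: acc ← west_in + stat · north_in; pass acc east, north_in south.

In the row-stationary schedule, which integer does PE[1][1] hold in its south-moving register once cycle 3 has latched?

Tracing RS — 2×2 array, target PE[1][1]:
  after 0 — PE[0][1] acc=0, pass-E 0, pass-S 0
  after 0 — PE[1][0] acc=0, pass-E 0, pass-S 0
  after 0 — PE[1][1] acc=0, pass-E 0, pass-S 0
  after 1 — PE[0][1] acc=91, pass-E 91, pass-S 4
  after 1 — PE[1][0] acc=7, pass-E 7, pass-S 7
  after 1 — PE[1][1] acc=0, pass-E 0, pass-S 0
  after 2 — PE[0][1] acc=126, pass-E 126, pass-S 9
  after 2 — PE[1][0] acc=7, pass-E 7, pass-S 7
  after 2 — PE[1][1] acc=11, pass-E 11, pass-S 4
  after 3 — PE[0][1] acc=0, pass-E 0, pass-S 0
  after 3 — PE[1][0] acc=0, pass-E 0, pass-S 0
  after 3 — PE[1][1] acc=16, pass-E 16, pass-S 9

register = 9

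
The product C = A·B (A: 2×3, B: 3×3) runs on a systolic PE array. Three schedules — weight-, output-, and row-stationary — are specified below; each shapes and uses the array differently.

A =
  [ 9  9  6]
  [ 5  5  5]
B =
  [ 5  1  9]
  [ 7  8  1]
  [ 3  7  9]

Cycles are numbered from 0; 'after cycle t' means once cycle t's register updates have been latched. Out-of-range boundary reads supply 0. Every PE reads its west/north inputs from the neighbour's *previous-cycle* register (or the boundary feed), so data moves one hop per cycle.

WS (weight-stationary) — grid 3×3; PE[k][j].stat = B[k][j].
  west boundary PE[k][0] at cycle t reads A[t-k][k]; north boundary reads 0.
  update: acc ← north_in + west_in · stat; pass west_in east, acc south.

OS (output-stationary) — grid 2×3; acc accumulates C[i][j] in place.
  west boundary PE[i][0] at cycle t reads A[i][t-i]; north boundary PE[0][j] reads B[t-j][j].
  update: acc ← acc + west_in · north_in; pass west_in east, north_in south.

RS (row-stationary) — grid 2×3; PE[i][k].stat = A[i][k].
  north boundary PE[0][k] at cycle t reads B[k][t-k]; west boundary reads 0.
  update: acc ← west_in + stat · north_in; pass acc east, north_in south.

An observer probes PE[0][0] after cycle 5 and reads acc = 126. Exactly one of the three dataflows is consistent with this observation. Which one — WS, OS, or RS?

WS (3×3 grid), PE[0][0]:
  @0  [0,0]  acc 45  |  →9  ↓45
  @1  [0,0]  acc 25  |  →5  ↓25
  @2  [0,0]  acc 0  |  →0  ↓0
  @3  [0,0]  acc 0  |  →0  ↓0
  @4  [0,0]  acc 0  |  →0  ↓0
  @5  [0,0]  acc 0  |  →0  ↓0
OS (2×3 grid), PE[0][0]:
  @0  [0,0]  acc 45  |  →9  ↓5
  @1  [0,0]  acc 108  |  →9  ↓7
  @2  [0,0]  acc 126  |  →6  ↓3
  @3  [0,0]  acc 126  |  →0  ↓0
  @4  [0,0]  acc 126  |  →0  ↓0
  @5  [0,0]  acc 126  |  →0  ↓0
RS (2×3 grid), PE[0][0]:
  @0  [0,0]  acc 45  |  →45  ↓5
  @1  [0,0]  acc 9  |  →9  ↓1
  @2  [0,0]  acc 81  |  →81  ↓9
  @3  [0,0]  acc 0  |  →0  ↓0
  @4  [0,0]  acc 0  |  →0  ↓0
  @5  [0,0]  acc 0  |  →0  ↓0

dataflow = OS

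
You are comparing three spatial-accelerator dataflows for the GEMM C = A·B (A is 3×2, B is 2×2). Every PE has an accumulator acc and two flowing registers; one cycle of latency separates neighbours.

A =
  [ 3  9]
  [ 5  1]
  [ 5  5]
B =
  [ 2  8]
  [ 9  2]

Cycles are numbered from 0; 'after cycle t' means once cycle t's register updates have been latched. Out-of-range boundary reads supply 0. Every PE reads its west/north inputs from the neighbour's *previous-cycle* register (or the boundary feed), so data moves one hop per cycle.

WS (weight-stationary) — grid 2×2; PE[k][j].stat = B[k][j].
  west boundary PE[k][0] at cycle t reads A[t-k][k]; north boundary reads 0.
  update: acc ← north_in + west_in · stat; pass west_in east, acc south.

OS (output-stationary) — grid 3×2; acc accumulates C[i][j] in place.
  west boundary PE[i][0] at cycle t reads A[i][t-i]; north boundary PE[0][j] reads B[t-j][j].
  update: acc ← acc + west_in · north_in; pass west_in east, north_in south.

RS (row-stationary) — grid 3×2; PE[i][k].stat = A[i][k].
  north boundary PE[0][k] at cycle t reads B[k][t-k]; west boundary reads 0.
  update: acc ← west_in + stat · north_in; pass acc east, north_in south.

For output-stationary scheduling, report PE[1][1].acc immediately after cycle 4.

OS 3×2: PE[1][1] cycle-by-cycle (with neighbour feeds):
  @0  [0,1]  acc 0  |  →0  ↓0
  @0  [1,0]  acc 0  |  →0  ↓0
  @0  [1,1]  acc 0  |  →0  ↓0
  @1  [0,1]  acc 24  |  →3  ↓8
  @1  [1,0]  acc 10  |  →5  ↓2
  @1  [1,1]  acc 0  |  →0  ↓0
  @2  [0,1]  acc 42  |  →9  ↓2
  @2  [1,0]  acc 19  |  →1  ↓9
  @2  [1,1]  acc 40  |  →5  ↓8
  @3  [0,1]  acc 42  |  →0  ↓0
  @3  [1,0]  acc 19  |  →0  ↓0
  @3  [1,1]  acc 42  |  →1  ↓2
  @4  [0,1]  acc 42  |  →0  ↓0
  @4  [1,0]  acc 19  |  →0  ↓0
  @4  [1,1]  acc 42  |  →0  ↓0

PE[1][1].acc = 42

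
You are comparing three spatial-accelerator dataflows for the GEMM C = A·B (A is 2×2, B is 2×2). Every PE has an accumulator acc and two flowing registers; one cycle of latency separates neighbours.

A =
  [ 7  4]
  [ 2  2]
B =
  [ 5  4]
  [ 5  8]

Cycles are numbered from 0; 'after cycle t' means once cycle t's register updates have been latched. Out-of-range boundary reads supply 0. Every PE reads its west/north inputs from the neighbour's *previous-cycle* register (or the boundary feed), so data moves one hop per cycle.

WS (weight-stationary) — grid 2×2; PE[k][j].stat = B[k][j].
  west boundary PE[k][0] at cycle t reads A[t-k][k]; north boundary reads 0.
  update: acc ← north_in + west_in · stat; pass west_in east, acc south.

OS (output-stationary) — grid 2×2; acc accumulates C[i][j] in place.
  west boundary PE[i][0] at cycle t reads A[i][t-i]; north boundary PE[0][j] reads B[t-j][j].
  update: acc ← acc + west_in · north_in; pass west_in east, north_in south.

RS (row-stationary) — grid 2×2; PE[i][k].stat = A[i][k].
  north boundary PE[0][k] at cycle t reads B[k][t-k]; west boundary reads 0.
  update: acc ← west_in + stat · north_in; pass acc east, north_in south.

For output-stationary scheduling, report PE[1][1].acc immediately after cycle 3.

OS 2×2: PE[1][1] cycle-by-cycle (with neighbour feeds):
  @0  [0,1]  acc 0  |  →0  ↓0
  @0  [1,0]  acc 0  |  →0  ↓0
  @0  [1,1]  acc 0  |  →0  ↓0
  @1  [0,1]  acc 28  |  →7  ↓4
  @1  [1,0]  acc 10  |  →2  ↓5
  @1  [1,1]  acc 0  |  →0  ↓0
  @2  [0,1]  acc 60  |  →4  ↓8
  @2  [1,0]  acc 20  |  →2  ↓5
  @2  [1,1]  acc 8  |  →2  ↓4
  @3  [0,1]  acc 60  |  →0  ↓0
  @3  [1,0]  acc 20  |  →0  ↓0
  @3  [1,1]  acc 24  |  →2  ↓8

PE[1][1].acc = 24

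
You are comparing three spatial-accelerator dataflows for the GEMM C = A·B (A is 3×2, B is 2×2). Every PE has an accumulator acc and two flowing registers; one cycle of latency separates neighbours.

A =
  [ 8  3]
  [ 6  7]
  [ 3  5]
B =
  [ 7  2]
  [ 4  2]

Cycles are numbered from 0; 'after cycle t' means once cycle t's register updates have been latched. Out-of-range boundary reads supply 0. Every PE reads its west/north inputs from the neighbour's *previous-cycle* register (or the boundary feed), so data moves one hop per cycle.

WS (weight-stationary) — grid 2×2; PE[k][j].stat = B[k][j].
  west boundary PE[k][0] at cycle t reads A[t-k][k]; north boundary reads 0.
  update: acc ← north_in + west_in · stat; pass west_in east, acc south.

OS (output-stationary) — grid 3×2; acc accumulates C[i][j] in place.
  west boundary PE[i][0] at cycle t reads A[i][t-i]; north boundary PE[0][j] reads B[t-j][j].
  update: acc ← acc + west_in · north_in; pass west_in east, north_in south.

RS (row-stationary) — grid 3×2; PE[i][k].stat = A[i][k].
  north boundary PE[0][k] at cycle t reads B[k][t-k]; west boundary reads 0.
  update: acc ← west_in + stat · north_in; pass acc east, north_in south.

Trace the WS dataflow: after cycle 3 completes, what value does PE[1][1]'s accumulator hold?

WS on a 2×2 grid — tracing PE[1][1] and its feeders:
  0: (0,1).acc=0  regs=<0,0>
  0: (1,0).acc=0  regs=<0,0>
  0: (1,1).acc=0  regs=<0,0>
  1: (0,1).acc=16  regs=<8,16>
  1: (1,0).acc=68  regs=<3,68>
  1: (1,1).acc=0  regs=<0,0>
  2: (0,1).acc=12  regs=<6,12>
  2: (1,0).acc=70  regs=<7,70>
  2: (1,1).acc=22  regs=<3,22>
  3: (0,1).acc=6  regs=<3,6>
  3: (1,0).acc=41  regs=<5,41>
  3: (1,1).acc=26  regs=<7,26>

PE[1][1].acc = 26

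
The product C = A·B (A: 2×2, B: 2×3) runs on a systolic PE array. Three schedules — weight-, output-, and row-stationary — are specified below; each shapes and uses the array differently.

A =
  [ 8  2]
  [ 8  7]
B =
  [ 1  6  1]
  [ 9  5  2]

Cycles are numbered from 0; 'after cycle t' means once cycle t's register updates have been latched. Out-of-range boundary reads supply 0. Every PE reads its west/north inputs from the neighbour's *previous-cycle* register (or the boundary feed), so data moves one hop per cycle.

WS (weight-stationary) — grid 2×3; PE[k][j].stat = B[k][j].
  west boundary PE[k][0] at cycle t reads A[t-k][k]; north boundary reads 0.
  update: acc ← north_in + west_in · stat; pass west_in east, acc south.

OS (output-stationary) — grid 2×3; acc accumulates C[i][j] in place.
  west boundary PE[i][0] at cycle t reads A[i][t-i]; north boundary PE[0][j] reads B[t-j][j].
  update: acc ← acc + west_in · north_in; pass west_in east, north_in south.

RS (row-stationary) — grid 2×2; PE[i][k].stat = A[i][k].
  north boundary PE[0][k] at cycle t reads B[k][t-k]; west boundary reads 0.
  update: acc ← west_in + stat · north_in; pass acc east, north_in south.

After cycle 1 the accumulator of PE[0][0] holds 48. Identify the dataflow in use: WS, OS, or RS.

dataflow = RS

— WS: 2×3; PE[0][0] trace:
  cycle 0: PE[0][0] → acc 8, east 8, south 8
  cycle 1: PE[0][0] → acc 8, east 8, south 8
— OS: 2×3; PE[0][0] trace:
  cycle 0: PE[0][0] → acc 8, east 8, south 1
  cycle 1: PE[0][0] → acc 26, east 2, south 9
— RS: 2×2; PE[0][0] trace:
  cycle 0: PE[0][0] → acc 8, east 8, south 1
  cycle 1: PE[0][0] → acc 48, east 48, south 6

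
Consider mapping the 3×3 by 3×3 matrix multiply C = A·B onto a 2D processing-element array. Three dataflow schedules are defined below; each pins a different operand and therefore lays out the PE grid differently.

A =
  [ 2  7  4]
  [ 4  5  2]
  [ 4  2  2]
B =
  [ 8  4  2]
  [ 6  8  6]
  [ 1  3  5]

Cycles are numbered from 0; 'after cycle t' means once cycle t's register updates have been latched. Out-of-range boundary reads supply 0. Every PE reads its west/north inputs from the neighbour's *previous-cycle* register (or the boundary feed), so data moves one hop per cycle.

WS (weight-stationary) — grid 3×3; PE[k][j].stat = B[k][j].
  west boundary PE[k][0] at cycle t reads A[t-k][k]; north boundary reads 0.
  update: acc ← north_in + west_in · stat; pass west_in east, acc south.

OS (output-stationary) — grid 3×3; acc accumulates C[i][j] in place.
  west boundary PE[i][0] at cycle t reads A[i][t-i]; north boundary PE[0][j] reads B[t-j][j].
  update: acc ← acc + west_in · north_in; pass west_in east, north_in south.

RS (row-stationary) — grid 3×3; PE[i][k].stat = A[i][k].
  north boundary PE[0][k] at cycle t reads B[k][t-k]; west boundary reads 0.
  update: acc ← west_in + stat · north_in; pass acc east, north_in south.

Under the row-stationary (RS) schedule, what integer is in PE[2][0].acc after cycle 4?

PE[2][0].acc = 8

RS 3×3: PE[2][0] cycle-by-cycle (with neighbour feeds):
  t=0 PE[1][0]: acc=0 h=0 v=0
  t=0 PE[2][0]: acc=0 h=0 v=0
  t=1 PE[1][0]: acc=32 h=32 v=8
  t=1 PE[2][0]: acc=0 h=0 v=0
  t=2 PE[1][0]: acc=16 h=16 v=4
  t=2 PE[2][0]: acc=32 h=32 v=8
  t=3 PE[1][0]: acc=8 h=8 v=2
  t=3 PE[2][0]: acc=16 h=16 v=4
  t=4 PE[1][0]: acc=0 h=0 v=0
  t=4 PE[2][0]: acc=8 h=8 v=2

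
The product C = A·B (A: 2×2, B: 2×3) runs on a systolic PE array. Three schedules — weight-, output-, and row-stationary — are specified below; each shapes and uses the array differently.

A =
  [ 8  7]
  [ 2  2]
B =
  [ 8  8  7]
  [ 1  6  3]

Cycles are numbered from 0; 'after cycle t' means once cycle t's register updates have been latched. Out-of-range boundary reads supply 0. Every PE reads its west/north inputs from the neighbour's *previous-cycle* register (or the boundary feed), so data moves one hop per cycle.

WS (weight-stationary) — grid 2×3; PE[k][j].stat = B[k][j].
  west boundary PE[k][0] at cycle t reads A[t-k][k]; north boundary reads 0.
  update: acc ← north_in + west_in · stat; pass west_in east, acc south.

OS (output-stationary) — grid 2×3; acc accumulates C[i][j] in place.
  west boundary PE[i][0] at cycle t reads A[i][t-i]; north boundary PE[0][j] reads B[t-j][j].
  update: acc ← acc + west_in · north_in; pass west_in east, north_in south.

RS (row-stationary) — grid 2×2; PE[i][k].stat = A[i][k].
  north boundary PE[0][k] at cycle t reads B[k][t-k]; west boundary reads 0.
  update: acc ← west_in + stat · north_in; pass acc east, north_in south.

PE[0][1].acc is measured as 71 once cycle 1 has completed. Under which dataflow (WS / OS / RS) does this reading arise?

WS [2×3] PE[0][1] across cycles:
  c0 r0c1: 0 / 0 / 0
  c1 r0c1: 64 / 8 / 64
OS [2×3] PE[0][1] across cycles:
  c0 r0c1: 0 / 0 / 0
  c1 r0c1: 64 / 8 / 8
RS [2×2] PE[0][1] across cycles:
  c0 r0c1: 0 / 0 / 0
  c1 r0c1: 71 / 71 / 1

dataflow = RS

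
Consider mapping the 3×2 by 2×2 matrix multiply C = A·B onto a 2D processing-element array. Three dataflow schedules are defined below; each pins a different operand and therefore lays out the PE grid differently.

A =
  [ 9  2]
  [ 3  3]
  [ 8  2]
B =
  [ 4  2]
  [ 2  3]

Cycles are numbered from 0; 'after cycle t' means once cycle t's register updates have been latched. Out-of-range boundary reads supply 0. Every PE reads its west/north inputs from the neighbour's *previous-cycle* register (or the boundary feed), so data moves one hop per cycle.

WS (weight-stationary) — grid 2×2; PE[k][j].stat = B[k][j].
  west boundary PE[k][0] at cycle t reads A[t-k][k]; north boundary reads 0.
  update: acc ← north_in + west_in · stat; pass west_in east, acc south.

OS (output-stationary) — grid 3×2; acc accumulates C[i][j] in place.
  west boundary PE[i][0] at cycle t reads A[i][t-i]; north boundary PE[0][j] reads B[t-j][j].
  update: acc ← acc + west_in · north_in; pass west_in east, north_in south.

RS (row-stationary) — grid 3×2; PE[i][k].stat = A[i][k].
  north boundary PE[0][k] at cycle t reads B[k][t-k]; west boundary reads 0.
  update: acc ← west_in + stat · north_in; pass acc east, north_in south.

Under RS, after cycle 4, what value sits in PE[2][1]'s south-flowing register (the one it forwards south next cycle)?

register = 3

Tracing RS — 3×2 array, target PE[2][1]:
  [0] (1,1) acc=0 (h:0 v:0)
  [0] (2,0) acc=0 (h:0 v:0)
  [0] (2,1) acc=0 (h:0 v:0)
  [1] (1,1) acc=0 (h:0 v:0)
  [1] (2,0) acc=0 (h:0 v:0)
  [1] (2,1) acc=0 (h:0 v:0)
  [2] (1,1) acc=18 (h:18 v:2)
  [2] (2,0) acc=32 (h:32 v:4)
  [2] (2,1) acc=0 (h:0 v:0)
  [3] (1,1) acc=15 (h:15 v:3)
  [3] (2,0) acc=16 (h:16 v:2)
  [3] (2,1) acc=36 (h:36 v:2)
  [4] (1,1) acc=0 (h:0 v:0)
  [4] (2,0) acc=0 (h:0 v:0)
  [4] (2,1) acc=22 (h:22 v:3)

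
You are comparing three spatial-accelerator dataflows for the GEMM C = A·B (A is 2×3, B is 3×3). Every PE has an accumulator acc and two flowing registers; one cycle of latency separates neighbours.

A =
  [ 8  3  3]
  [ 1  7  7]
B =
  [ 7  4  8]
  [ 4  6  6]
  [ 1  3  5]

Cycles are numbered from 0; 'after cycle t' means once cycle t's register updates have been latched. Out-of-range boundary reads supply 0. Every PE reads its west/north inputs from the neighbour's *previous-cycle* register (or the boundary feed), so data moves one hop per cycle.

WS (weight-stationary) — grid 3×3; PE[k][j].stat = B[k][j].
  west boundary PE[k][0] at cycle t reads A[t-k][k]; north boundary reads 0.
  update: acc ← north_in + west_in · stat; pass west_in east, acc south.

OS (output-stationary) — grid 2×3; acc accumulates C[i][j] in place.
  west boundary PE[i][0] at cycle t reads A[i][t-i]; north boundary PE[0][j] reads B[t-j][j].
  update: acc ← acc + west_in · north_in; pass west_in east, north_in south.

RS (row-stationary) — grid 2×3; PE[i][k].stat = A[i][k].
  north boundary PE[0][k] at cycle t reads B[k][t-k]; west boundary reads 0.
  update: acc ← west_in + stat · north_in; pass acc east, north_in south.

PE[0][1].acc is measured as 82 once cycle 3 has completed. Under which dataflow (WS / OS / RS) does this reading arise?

WS (3×3 grid), PE[0][1]:
  cycle 0: PE[0][1] → acc 0, east 0, south 0
  cycle 1: PE[0][1] → acc 32, east 8, south 32
  cycle 2: PE[0][1] → acc 4, east 1, south 4
  cycle 3: PE[0][1] → acc 0, east 0, south 0
OS (2×3 grid), PE[0][1]:
  cycle 0: PE[0][1] → acc 0, east 0, south 0
  cycle 1: PE[0][1] → acc 32, east 8, south 4
  cycle 2: PE[0][1] → acc 50, east 3, south 6
  cycle 3: PE[0][1] → acc 59, east 3, south 3
RS (2×3 grid), PE[0][1]:
  cycle 0: PE[0][1] → acc 0, east 0, south 0
  cycle 1: PE[0][1] → acc 68, east 68, south 4
  cycle 2: PE[0][1] → acc 50, east 50, south 6
  cycle 3: PE[0][1] → acc 82, east 82, south 6

dataflow = RS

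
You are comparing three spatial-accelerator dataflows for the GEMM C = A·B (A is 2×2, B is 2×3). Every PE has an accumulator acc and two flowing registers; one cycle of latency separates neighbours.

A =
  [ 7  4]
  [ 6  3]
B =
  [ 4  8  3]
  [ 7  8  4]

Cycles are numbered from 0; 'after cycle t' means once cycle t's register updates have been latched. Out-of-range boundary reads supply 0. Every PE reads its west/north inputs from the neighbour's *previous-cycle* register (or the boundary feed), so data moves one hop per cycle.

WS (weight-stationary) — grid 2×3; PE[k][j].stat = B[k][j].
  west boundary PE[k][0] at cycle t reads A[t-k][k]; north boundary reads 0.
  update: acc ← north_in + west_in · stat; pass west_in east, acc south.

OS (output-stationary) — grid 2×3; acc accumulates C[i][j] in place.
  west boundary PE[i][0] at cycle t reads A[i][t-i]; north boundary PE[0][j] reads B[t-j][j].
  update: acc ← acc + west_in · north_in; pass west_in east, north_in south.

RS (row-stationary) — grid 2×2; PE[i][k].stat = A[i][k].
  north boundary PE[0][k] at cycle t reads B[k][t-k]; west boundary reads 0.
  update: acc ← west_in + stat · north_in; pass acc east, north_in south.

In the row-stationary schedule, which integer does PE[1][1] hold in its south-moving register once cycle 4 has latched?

Tracing RS — 2×2 array, target PE[1][1]:
  0: (0,1).acc=0  regs=<0,0>
  0: (1,0).acc=0  regs=<0,0>
  0: (1,1).acc=0  regs=<0,0>
  1: (0,1).acc=56  regs=<56,7>
  1: (1,0).acc=24  regs=<24,4>
  1: (1,1).acc=0  regs=<0,0>
  2: (0,1).acc=88  regs=<88,8>
  2: (1,0).acc=48  regs=<48,8>
  2: (1,1).acc=45  regs=<45,7>
  3: (0,1).acc=37  regs=<37,4>
  3: (1,0).acc=18  regs=<18,3>
  3: (1,1).acc=72  regs=<72,8>
  4: (0,1).acc=0  regs=<0,0>
  4: (1,0).acc=0  regs=<0,0>
  4: (1,1).acc=30  regs=<30,4>

register = 4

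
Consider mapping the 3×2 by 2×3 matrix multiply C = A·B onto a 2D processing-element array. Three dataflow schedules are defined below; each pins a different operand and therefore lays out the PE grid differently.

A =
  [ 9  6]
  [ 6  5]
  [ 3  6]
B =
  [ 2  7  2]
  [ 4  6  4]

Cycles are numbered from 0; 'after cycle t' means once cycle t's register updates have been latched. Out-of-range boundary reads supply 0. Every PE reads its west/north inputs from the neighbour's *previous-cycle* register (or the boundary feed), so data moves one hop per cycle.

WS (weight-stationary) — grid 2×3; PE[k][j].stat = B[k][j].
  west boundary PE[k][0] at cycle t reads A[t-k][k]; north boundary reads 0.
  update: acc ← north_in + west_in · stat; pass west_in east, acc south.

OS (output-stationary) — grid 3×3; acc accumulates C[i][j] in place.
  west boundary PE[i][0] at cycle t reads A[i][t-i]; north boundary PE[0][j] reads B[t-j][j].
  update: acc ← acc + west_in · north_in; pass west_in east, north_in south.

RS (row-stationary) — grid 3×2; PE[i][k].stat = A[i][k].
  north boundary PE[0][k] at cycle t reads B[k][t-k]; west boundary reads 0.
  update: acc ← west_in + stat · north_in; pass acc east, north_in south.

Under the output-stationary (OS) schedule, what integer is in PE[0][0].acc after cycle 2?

Tracing OS — 3×3 array, target PE[0][0]:
  cycle 0: PE[0][0] → acc 18, east 9, south 2
  cycle 1: PE[0][0] → acc 42, east 6, south 4
  cycle 2: PE[0][0] → acc 42, east 0, south 0

PE[0][0].acc = 42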